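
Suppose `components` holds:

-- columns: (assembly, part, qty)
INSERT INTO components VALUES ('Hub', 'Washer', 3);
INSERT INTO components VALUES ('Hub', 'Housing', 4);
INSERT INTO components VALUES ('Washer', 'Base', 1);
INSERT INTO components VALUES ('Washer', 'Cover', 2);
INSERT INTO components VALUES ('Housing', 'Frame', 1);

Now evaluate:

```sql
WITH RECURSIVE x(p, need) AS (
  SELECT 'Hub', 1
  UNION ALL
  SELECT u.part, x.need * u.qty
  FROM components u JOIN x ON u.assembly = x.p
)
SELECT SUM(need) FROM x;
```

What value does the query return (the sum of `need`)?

21

Base: (Hub, need=1).
Iteration 1: components of {Hub} -> Housing = 1*4 = 4, Washer = 1*3 = 3.
Iteration 2: components of {Housing,Washer} -> Base = 3*1 = 3, Cover = 3*2 = 6, Frame = 4*1 = 4.
Iteration 3: no further components; recursion stops.
SUM(need) = 1 + 3 + 4 + 3 + 6 + 4 = 21.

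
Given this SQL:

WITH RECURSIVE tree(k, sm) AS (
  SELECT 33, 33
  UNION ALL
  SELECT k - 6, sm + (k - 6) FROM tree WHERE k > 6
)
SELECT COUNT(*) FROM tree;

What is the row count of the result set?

Base: k=33, sm=33.
Iteration 1: 33 > 6 holds -> k = 33 - 6 = 27, sm = 33 + 27 = 60.
Iteration 2: 27 > 6 holds -> k = 27 - 6 = 21, sm = 60 + 21 = 81.
Iteration 3: 21 > 6 holds -> k = 21 - 6 = 15, sm = 81 + 15 = 96.
Iteration 4: 15 > 6 holds -> k = 15 - 6 = 9, sm = 96 + 9 = 105.
Iteration 5: 9 > 6 holds -> k = 9 - 6 = 3, sm = 105 + 3 = 108.
Iteration 6: 3 > 6 fails; recursion stops.
Total rows emitted: 6.

6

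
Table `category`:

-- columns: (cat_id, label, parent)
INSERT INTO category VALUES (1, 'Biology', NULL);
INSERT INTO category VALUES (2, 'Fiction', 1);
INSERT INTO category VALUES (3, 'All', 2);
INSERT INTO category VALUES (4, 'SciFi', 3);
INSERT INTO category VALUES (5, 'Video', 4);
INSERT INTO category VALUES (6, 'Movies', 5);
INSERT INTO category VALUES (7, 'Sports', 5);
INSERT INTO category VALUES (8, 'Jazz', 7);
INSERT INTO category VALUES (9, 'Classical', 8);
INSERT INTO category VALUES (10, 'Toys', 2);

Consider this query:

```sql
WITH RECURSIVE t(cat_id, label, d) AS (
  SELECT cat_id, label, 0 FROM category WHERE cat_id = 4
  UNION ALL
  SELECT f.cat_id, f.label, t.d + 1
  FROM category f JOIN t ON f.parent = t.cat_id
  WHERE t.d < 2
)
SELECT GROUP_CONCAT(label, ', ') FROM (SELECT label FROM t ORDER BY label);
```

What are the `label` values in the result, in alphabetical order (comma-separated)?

Movies, SciFi, Sports, Video

Base: cat_id=4 (SciFi) at d 0.
Iteration 1: rows with parent in {4} -> Video (id 5, d 1).
Iteration 2: rows with parent in {5} -> Movies (id 6, d 2), Sports (id 7, d 2).
Iteration 3: d < 2 fails for all current rows; recursion stops.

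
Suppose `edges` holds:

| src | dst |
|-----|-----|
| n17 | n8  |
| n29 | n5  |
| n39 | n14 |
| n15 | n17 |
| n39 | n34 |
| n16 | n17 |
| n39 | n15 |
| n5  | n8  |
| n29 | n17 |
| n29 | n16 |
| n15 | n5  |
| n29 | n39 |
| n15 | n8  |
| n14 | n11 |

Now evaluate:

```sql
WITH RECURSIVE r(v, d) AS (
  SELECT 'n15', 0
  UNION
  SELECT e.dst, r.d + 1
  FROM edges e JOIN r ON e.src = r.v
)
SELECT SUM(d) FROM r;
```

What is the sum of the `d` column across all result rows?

Base: (n15, d=0).
Iteration 1: edges from {n15} -> (n17, d=1), (n5, d=1), (n8, d=1).
Iteration 2: edges from {n17,n5,n8} -> (n8, d=2). [UNION drops 1 duplicate row(s)]
Iteration 3: no outgoing edges from {n8}; recursion stops.
SUM(d) = 0 + 1 + 1 + 1 + 2 = 5.

5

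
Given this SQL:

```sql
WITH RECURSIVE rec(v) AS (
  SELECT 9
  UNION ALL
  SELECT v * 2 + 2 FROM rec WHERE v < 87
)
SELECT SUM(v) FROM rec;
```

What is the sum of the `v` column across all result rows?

331

Base: v=9.
Iteration 1: 9 < 87 holds -> v = 9 * 2 + 2 = 20.
Iteration 2: 20 < 87 holds -> v = 20 * 2 + 2 = 42.
Iteration 3: 42 < 87 holds -> v = 42 * 2 + 2 = 86.
Iteration 4: 86 < 87 holds -> v = 86 * 2 + 2 = 174.
Iteration 5: 174 < 87 fails; recursion stops.
SUM(v) = 9 + 20 + 42 + 86 + 174 = 331.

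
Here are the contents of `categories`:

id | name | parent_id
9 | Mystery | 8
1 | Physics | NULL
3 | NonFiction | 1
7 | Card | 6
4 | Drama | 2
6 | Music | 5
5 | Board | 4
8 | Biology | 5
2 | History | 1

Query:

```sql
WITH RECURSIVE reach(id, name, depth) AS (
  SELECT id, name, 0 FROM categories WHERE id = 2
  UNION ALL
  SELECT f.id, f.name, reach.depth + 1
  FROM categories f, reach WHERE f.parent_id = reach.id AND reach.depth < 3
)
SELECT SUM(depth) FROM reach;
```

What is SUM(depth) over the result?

9

Base: id=2 (History) at depth 0.
Iteration 1: rows with parent_id in {2} -> Drama (id 4, depth 1).
Iteration 2: rows with parent_id in {4} -> Board (id 5, depth 2).
Iteration 3: rows with parent_id in {5} -> Music (id 6, depth 3), Biology (id 8, depth 3).
Iteration 4: depth < 3 fails for all current rows; recursion stops.
SUM(depth) = 0 + 1 + 2 + 3 + 3 = 9.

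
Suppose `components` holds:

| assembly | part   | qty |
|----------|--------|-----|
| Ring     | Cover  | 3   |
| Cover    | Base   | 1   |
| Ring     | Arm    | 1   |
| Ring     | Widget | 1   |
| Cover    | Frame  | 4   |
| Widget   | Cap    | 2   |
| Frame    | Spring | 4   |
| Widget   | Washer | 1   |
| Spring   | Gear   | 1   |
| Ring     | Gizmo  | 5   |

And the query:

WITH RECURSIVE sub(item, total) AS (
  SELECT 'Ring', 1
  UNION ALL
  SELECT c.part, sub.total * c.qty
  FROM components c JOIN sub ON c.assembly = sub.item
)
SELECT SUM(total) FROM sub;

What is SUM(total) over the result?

Base: (Ring, total=1).
Iteration 1: components of {Ring} -> Arm = 1*1 = 1, Cover = 1*3 = 3, Gizmo = 1*5 = 5, Widget = 1*1 = 1.
Iteration 2: components of {Arm,Cover,Gizmo,Widget} -> Base = 3*1 = 3, Cap = 1*2 = 2, Frame = 3*4 = 12, Washer = 1*1 = 1.
Iteration 3: components of {Base,Cap,Frame,Washer} -> Spring = 12*4 = 48.
Iteration 4: components of {Spring} -> Gear = 48*1 = 48.
Iteration 5: no further components; recursion stops.
SUM(total) = 1 + 3 + 1 + 1 + 5 + 3 + 12 + 2 + 1 + 48 + 48 = 125.

125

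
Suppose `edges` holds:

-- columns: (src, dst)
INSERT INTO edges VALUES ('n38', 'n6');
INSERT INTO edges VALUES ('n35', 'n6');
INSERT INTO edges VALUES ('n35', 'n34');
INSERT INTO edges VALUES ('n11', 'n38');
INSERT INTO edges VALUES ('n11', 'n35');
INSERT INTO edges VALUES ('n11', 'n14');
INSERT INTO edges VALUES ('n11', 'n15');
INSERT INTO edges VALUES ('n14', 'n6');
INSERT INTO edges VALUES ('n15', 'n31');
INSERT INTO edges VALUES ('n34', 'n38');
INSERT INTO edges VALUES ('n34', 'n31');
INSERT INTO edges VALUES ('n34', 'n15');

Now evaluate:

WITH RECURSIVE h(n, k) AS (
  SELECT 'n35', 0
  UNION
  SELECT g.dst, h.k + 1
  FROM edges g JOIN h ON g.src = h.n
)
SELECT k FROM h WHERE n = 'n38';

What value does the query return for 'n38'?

Base: (n35, k=0).
Iteration 1: edges from {n35} -> (n34, k=1), (n6, k=1).
Iteration 2: edges from {n34,n6} -> (n15, k=2), (n31, k=2), (n38, k=2).
Iteration 3: edges from {n15,n31,n38} -> (n31, k=3), (n6, k=3).
Iteration 4: no outgoing edges from {n31,n6}; recursion stops.

2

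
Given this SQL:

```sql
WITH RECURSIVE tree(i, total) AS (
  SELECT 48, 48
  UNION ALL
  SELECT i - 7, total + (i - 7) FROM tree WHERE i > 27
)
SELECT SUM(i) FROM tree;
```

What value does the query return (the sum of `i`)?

150

Base: i=48, total=48.
Iteration 1: 48 > 27 holds -> i = 48 - 7 = 41, total = 48 + 41 = 89.
Iteration 2: 41 > 27 holds -> i = 41 - 7 = 34, total = 89 + 34 = 123.
Iteration 3: 34 > 27 holds -> i = 34 - 7 = 27, total = 123 + 27 = 150.
Iteration 4: 27 > 27 fails; recursion stops.
SUM(i) = 48 + 41 + 34 + 27 = 150.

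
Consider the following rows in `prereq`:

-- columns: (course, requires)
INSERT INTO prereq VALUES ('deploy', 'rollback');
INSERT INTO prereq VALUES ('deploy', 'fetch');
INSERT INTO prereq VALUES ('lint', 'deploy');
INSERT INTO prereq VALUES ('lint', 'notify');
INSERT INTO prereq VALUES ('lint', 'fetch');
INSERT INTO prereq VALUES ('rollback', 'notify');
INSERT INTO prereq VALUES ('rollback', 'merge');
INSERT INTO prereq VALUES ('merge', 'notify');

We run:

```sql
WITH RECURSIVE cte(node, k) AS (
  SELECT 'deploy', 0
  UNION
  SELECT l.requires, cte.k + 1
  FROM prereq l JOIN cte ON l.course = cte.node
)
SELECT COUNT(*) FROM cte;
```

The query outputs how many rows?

6

Base: (deploy, k=0).
Iteration 1: edges from {deploy} -> (fetch, k=1), (rollback, k=1).
Iteration 2: edges from {fetch,rollback} -> (merge, k=2), (notify, k=2).
Iteration 3: edges from {merge,notify} -> (notify, k=3).
Iteration 4: no outgoing edges from {notify}; recursion stops.
Total rows emitted: 6.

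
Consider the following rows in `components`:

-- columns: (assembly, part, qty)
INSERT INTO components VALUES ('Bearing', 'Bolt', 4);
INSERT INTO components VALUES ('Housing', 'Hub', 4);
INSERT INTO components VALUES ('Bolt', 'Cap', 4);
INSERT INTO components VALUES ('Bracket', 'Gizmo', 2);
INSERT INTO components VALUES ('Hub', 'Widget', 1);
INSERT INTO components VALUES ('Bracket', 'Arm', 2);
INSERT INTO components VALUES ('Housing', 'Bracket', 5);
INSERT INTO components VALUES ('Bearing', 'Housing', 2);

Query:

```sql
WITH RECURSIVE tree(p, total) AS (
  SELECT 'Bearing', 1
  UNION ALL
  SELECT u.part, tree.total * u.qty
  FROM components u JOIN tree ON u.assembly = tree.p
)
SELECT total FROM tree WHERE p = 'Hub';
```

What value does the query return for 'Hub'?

8

Base: (Bearing, total=1).
Iteration 1: components of {Bearing} -> Bolt = 1*4 = 4, Housing = 1*2 = 2.
Iteration 2: components of {Bolt,Housing} -> Bracket = 2*5 = 10, Cap = 4*4 = 16, Hub = 2*4 = 8.
Iteration 3: components of {Bracket,Cap,Hub} -> Arm = 10*2 = 20, Gizmo = 10*2 = 20, Widget = 8*1 = 8.
Iteration 4: no further components; recursion stops.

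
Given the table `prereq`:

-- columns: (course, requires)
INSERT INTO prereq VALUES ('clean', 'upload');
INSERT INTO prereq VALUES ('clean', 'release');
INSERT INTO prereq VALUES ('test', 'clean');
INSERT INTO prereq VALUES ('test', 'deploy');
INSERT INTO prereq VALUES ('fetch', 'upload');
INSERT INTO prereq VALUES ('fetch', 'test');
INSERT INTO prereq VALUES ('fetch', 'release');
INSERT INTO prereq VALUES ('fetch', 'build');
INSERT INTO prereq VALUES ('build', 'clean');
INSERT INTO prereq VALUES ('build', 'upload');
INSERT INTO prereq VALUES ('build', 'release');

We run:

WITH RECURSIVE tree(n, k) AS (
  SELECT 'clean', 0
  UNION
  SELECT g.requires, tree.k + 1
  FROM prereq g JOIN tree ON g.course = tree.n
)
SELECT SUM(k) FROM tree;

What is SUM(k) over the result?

Base: (clean, k=0).
Iteration 1: edges from {clean} -> (release, k=1), (upload, k=1).
Iteration 2: no outgoing edges from {release,upload}; recursion stops.
SUM(k) = 0 + 1 + 1 = 2.

2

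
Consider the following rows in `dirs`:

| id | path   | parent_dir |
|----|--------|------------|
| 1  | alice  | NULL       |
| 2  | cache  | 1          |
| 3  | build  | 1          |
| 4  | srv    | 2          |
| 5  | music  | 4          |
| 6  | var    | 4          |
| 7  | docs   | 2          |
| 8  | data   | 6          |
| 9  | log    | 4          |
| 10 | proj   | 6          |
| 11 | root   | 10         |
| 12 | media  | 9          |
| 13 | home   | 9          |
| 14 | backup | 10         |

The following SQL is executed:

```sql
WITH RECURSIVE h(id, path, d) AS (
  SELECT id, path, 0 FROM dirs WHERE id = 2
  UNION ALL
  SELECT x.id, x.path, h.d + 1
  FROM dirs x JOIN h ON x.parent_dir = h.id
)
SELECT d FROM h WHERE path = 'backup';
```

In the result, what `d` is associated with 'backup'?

4

Base: id=2 (cache) at d 0.
Iteration 1: rows with parent_dir in {2} -> srv (id 4, d 1), docs (id 7, d 1).
Iteration 2: rows with parent_dir in {4,7} -> music (id 5, d 2), var (id 6, d 2), log (id 9, d 2).
Iteration 3: rows with parent_dir in {5,6,9} -> data (id 8, d 3), proj (id 10, d 3), media (id 12, d 3), home (id 13, d 3).
Iteration 4: rows with parent_dir in {8,10,12,13} -> root (id 11, d 4), backup (id 14, d 4).
Iteration 5: no rows with parent_dir in {11,14}; recursion stops.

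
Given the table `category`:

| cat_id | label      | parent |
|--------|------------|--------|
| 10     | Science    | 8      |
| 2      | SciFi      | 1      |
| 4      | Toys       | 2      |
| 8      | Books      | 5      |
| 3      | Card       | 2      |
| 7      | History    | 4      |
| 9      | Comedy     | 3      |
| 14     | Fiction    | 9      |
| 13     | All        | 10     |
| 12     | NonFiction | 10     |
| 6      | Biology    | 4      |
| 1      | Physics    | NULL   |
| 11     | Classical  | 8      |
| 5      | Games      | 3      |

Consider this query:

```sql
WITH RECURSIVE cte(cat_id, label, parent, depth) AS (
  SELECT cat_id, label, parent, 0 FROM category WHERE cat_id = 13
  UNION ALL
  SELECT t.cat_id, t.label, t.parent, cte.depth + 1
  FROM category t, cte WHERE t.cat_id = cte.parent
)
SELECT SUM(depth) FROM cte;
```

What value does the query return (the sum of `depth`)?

21

Base: cat_id=13 (All), parent=10, depth 0.
Iteration 1: join on cat_id=10 -> Science (id 10, parent=8, depth 1).
Iteration 2: join on cat_id=8 -> Books (id 8, parent=5, depth 2).
Iteration 3: join on cat_id=5 -> Games (id 5, parent=3, depth 3).
Iteration 4: join on cat_id=3 -> Card (id 3, parent=2, depth 4).
Iteration 5: join on cat_id=2 -> SciFi (id 2, parent=1, depth 5).
Iteration 6: join on cat_id=1 -> Physics (id 1, parent=NULL, depth 6).
Iteration 7: parent is NULL; no match; recursion stops.
SUM(depth) = 0 + 1 + 2 + 3 + 4 + 5 + 6 = 21.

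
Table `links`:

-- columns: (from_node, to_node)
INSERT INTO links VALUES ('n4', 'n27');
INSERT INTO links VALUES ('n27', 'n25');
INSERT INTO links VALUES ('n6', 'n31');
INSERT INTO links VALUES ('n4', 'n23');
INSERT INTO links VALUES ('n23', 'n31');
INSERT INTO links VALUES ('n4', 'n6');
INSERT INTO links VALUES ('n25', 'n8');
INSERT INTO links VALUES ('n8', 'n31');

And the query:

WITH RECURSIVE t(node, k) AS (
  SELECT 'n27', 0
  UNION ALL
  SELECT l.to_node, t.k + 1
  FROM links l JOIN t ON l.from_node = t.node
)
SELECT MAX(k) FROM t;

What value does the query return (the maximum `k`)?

3

Base: (n27, k=0).
Iteration 1: edges from {n27} -> (n25, k=1).
Iteration 2: edges from {n25} -> (n8, k=2).
Iteration 3: edges from {n8} -> (n31, k=3).
Iteration 4: no outgoing edges from {n31}; recursion stops.
k values: 0, 1, 2, 3; the maximum is 3.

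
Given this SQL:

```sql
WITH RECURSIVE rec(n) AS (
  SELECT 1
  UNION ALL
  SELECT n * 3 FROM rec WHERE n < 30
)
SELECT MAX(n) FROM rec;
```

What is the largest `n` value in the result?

Base: n=1.
Iteration 1: 1 < 30 holds -> n = 1 * 3 = 3.
Iteration 2: 3 < 30 holds -> n = 3 * 3 = 9.
Iteration 3: 9 < 30 holds -> n = 9 * 3 = 27.
Iteration 4: 27 < 30 holds -> n = 27 * 3 = 81.
Iteration 5: 81 < 30 fails; recursion stops.
n values: 1, 3, 9, 27, 81; the maximum is 81.

81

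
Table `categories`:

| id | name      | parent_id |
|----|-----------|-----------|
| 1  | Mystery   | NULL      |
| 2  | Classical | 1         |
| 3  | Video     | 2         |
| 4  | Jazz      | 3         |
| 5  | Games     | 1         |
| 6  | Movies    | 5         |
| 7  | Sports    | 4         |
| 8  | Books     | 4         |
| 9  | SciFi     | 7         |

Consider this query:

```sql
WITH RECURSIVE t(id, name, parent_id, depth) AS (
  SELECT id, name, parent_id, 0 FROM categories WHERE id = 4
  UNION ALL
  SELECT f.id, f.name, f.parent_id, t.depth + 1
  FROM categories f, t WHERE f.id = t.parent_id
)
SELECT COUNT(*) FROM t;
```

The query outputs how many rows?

4

Base: id=4 (Jazz), parent_id=3, depth 0.
Iteration 1: join on id=3 -> Video (id 3, parent_id=2, depth 1).
Iteration 2: join on id=2 -> Classical (id 2, parent_id=1, depth 2).
Iteration 3: join on id=1 -> Mystery (id 1, parent_id=NULL, depth 3).
Iteration 4: parent_id is NULL; no match; recursion stops.
Total rows emitted: 4.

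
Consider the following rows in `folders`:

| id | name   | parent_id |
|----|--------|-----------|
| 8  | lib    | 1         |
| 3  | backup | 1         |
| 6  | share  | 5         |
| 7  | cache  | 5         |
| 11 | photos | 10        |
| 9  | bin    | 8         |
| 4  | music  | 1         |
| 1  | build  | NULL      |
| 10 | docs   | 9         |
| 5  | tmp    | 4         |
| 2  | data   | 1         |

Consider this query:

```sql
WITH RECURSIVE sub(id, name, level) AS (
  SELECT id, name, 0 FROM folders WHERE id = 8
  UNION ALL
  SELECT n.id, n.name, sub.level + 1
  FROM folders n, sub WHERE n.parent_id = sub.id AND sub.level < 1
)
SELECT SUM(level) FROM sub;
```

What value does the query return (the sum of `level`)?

1

Base: id=8 (lib) at level 0.
Iteration 1: rows with parent_id in {8} -> bin (id 9, level 1).
Iteration 2: level < 1 fails for all current rows; recursion stops.
SUM(level) = 0 + 1 = 1.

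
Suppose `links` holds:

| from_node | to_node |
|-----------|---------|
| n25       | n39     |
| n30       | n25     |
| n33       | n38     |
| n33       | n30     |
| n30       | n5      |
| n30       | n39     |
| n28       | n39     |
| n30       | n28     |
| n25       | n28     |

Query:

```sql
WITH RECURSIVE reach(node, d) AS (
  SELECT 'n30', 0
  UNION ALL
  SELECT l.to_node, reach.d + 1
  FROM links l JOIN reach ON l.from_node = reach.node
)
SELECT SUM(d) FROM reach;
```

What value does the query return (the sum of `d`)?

Base: (n30, d=0).
Iteration 1: edges from {n30} -> (n25, d=1), (n28, d=1), (n39, d=1), (n5, d=1).
Iteration 2: edges from {n25,n28,n39,n5} -> (n28, d=2), (n39, d=2) x2. [UNION ALL keeps all 3 new rows, including repeats]
Iteration 3: edges from {n28,n39} -> (n39, d=3).
Iteration 4: no outgoing edges from {n39}; recursion stops.
SUM(d) = 0 + 1 + 1 + 1 + 1 + 2 + 2 + 2 + 3 = 13.

13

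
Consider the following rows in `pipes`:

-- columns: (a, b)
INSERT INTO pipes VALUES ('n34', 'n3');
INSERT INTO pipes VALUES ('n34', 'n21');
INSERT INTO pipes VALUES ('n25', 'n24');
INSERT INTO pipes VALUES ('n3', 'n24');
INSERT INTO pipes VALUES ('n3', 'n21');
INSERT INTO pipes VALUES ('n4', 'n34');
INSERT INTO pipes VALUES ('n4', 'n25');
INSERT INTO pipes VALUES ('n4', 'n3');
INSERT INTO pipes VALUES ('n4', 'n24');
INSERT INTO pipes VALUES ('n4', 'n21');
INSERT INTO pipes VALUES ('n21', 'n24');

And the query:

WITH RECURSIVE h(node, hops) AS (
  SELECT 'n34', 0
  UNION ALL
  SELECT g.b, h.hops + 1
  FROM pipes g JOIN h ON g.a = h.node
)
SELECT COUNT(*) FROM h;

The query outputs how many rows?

Base: (n34, hops=0).
Iteration 1: edges from {n34} -> (n21, hops=1), (n3, hops=1).
Iteration 2: edges from {n21,n3} -> (n21, hops=2), (n24, hops=2) x2. [UNION ALL keeps all 3 new rows, including repeats]
Iteration 3: edges from {n21,n24} -> (n24, hops=3).
Iteration 4: no outgoing edges from {n24}; recursion stops.
Total rows emitted: 7.

7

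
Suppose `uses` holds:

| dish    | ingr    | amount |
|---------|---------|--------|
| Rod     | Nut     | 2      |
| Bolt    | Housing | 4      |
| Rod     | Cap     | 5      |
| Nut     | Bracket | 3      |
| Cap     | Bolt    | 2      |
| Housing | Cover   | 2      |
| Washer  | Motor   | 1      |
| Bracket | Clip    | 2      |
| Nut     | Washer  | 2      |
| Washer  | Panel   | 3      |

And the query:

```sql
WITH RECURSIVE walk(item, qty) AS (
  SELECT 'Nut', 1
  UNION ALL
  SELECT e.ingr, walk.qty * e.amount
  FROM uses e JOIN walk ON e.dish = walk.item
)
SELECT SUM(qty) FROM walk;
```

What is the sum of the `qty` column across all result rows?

20

Base: (Nut, qty=1).
Iteration 1: components of {Nut} -> Bracket = 1*3 = 3, Washer = 1*2 = 2.
Iteration 2: components of {Bracket,Washer} -> Clip = 3*2 = 6, Motor = 2*1 = 2, Panel = 2*3 = 6.
Iteration 3: no further components; recursion stops.
SUM(qty) = 1 + 3 + 2 + 6 + 2 + 6 = 20.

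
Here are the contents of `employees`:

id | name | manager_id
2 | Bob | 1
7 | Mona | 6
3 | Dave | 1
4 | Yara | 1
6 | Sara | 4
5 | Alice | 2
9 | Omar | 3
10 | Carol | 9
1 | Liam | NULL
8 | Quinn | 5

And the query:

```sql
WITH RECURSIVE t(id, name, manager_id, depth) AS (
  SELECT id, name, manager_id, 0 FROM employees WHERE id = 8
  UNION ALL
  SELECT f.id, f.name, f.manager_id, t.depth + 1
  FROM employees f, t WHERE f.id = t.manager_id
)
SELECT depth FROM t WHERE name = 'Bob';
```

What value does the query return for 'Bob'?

2

Base: id=8 (Quinn), manager_id=5, depth 0.
Iteration 1: join on id=5 -> Alice (id 5, manager_id=2, depth 1).
Iteration 2: join on id=2 -> Bob (id 2, manager_id=1, depth 2).
Iteration 3: join on id=1 -> Liam (id 1, manager_id=NULL, depth 3).
Iteration 4: manager_id is NULL; no match; recursion stops.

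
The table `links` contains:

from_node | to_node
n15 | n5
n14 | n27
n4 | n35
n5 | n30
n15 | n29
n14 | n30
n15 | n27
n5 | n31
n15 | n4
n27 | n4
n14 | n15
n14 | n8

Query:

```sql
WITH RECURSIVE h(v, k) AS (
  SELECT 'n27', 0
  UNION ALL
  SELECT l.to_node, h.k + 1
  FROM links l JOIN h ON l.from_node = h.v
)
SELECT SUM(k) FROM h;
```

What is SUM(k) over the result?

3

Base: (n27, k=0).
Iteration 1: edges from {n27} -> (n4, k=1).
Iteration 2: edges from {n4} -> (n35, k=2).
Iteration 3: no outgoing edges from {n35}; recursion stops.
SUM(k) = 0 + 1 + 2 = 3.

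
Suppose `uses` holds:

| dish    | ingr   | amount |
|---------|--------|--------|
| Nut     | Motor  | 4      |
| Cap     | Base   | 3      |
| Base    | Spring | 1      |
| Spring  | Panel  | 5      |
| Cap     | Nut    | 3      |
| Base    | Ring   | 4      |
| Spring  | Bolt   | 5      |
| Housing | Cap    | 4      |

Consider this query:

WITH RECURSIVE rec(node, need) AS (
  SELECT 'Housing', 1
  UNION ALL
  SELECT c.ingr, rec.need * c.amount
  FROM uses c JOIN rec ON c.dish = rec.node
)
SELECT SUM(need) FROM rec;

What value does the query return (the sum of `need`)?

Base: (Housing, need=1).
Iteration 1: components of {Housing} -> Cap = 1*4 = 4.
Iteration 2: components of {Cap} -> Base = 4*3 = 12, Nut = 4*3 = 12.
Iteration 3: components of {Base,Nut} -> Motor = 12*4 = 48, Ring = 12*4 = 48, Spring = 12*1 = 12.
Iteration 4: components of {Motor,Ring,Spring} -> Bolt = 12*5 = 60, Panel = 12*5 = 60.
Iteration 5: no further components; recursion stops.
SUM(need) = 1 + 4 + 12 + 12 + 48 + 12 + 48 + 60 + 60 = 257.

257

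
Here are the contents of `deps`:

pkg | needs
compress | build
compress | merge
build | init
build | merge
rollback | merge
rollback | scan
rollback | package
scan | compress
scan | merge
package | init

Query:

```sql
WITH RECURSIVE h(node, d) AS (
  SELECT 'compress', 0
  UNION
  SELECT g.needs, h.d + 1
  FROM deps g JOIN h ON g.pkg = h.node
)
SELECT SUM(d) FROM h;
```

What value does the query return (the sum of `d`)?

6

Base: (compress, d=0).
Iteration 1: edges from {compress} -> (build, d=1), (merge, d=1).
Iteration 2: edges from {build,merge} -> (init, d=2), (merge, d=2).
Iteration 3: no outgoing edges from {init,merge}; recursion stops.
SUM(d) = 0 + 1 + 1 + 2 + 2 = 6.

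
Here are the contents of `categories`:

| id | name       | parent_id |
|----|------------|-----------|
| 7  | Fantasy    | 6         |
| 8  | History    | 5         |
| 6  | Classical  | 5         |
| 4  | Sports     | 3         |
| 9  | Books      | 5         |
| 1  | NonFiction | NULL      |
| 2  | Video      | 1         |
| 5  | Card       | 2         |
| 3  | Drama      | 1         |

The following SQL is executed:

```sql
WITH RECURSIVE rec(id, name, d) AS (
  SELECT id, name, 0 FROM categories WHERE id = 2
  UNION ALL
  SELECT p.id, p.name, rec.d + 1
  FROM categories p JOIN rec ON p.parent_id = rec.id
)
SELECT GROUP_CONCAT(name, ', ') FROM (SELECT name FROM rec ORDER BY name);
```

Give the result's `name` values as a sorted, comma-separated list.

Base: id=2 (Video) at d 0.
Iteration 1: rows with parent_id in {2} -> Card (id 5, d 1).
Iteration 2: rows with parent_id in {5} -> Classical (id 6, d 2), History (id 8, d 2), Books (id 9, d 2).
Iteration 3: rows with parent_id in {6,8,9} -> Fantasy (id 7, d 3).
Iteration 4: no rows with parent_id in {7}; recursion stops.

Books, Card, Classical, Fantasy, History, Video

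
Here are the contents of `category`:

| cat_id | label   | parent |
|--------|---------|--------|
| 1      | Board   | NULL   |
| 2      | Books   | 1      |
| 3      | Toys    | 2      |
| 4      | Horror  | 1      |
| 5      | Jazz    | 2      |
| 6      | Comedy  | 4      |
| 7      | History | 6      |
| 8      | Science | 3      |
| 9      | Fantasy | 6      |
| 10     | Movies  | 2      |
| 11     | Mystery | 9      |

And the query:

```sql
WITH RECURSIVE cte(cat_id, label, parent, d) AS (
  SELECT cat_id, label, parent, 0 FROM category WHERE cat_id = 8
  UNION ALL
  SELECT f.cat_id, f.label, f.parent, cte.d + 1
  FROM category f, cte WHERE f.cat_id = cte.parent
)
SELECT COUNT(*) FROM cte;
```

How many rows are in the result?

4

Base: cat_id=8 (Science), parent=3, d 0.
Iteration 1: join on cat_id=3 -> Toys (id 3, parent=2, d 1).
Iteration 2: join on cat_id=2 -> Books (id 2, parent=1, d 2).
Iteration 3: join on cat_id=1 -> Board (id 1, parent=NULL, d 3).
Iteration 4: parent is NULL; no match; recursion stops.
Total rows emitted: 4.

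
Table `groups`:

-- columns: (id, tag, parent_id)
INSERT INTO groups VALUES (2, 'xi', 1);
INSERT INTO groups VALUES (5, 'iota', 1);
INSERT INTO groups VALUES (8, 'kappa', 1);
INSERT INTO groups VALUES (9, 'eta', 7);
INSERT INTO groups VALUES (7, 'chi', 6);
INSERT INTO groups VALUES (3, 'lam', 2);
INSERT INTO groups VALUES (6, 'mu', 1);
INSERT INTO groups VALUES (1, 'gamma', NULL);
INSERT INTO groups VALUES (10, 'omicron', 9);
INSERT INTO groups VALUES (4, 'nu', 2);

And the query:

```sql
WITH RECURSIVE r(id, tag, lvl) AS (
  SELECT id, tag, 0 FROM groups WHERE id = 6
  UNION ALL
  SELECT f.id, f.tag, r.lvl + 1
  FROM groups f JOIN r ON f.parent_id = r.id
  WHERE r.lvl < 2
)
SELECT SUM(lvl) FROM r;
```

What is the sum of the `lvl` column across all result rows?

3

Base: id=6 (mu) at lvl 0.
Iteration 1: rows with parent_id in {6} -> chi (id 7, lvl 1).
Iteration 2: rows with parent_id in {7} -> eta (id 9, lvl 2).
Iteration 3: lvl < 2 fails for all current rows; recursion stops.
SUM(lvl) = 0 + 1 + 2 = 3.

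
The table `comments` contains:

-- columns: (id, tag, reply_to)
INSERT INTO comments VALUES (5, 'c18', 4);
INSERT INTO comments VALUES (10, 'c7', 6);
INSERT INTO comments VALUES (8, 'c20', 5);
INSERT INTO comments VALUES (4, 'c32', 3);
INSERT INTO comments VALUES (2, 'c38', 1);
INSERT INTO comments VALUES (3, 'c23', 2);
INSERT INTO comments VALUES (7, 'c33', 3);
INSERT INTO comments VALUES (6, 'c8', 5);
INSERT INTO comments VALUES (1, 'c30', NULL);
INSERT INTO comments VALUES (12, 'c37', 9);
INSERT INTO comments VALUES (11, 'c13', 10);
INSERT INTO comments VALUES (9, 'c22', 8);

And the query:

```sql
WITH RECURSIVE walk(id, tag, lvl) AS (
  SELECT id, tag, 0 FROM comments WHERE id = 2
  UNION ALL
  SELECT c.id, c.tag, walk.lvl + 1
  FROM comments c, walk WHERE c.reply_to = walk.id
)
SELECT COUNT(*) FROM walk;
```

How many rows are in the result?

Base: id=2 (c38) at lvl 0.
Iteration 1: rows with reply_to in {2} -> c23 (id 3, lvl 1).
Iteration 2: rows with reply_to in {3} -> c32 (id 4, lvl 2), c33 (id 7, lvl 2).
Iteration 3: rows with reply_to in {4,7} -> c18 (id 5, lvl 3).
Iteration 4: rows with reply_to in {5} -> c8 (id 6, lvl 4), c20 (id 8, lvl 4).
Iteration 5: rows with reply_to in {6,8} -> c22 (id 9, lvl 5), c7 (id 10, lvl 5).
Iteration 6: rows with reply_to in {9,10} -> c13 (id 11, lvl 6), c37 (id 12, lvl 6).
Iteration 7: no rows with reply_to in {11,12}; recursion stops.
Total rows emitted: 11.

11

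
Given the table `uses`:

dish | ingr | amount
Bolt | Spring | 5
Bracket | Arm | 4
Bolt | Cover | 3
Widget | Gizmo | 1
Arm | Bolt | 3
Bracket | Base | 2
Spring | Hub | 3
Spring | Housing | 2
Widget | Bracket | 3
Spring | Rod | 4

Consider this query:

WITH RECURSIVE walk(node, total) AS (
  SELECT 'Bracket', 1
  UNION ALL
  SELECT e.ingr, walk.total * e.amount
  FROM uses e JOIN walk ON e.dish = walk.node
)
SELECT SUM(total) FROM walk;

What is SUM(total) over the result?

655

Base: (Bracket, total=1).
Iteration 1: components of {Bracket} -> Arm = 1*4 = 4, Base = 1*2 = 2.
Iteration 2: components of {Arm,Base} -> Bolt = 4*3 = 12.
Iteration 3: components of {Bolt} -> Cover = 12*3 = 36, Spring = 12*5 = 60.
Iteration 4: components of {Cover,Spring} -> Housing = 60*2 = 120, Hub = 60*3 = 180, Rod = 60*4 = 240.
Iteration 5: no further components; recursion stops.
SUM(total) = 1 + 4 + 2 + 12 + 60 + 36 + 240 + 120 + 180 = 655.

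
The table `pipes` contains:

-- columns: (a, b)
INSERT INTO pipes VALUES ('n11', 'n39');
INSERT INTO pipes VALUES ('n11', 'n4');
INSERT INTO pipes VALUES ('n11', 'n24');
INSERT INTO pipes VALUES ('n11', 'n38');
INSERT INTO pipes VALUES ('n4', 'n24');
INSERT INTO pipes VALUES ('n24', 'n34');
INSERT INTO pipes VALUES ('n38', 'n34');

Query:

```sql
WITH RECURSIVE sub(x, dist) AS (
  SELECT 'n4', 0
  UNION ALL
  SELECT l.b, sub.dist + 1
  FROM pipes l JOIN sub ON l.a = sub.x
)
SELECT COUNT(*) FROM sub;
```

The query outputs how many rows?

Base: (n4, dist=0).
Iteration 1: edges from {n4} -> (n24, dist=1).
Iteration 2: edges from {n24} -> (n34, dist=2).
Iteration 3: no outgoing edges from {n34}; recursion stops.
Total rows emitted: 3.

3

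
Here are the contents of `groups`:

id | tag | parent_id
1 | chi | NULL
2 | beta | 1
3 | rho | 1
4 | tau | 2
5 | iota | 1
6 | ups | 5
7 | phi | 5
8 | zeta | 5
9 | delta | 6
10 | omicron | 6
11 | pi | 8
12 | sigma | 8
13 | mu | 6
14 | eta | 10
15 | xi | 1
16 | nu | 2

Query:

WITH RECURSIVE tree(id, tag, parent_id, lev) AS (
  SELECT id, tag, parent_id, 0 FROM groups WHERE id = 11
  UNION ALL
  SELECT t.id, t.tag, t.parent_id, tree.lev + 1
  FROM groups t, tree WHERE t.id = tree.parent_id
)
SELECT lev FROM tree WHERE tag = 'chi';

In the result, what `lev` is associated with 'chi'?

Base: id=11 (pi), parent_id=8, lev 0.
Iteration 1: join on id=8 -> zeta (id 8, parent_id=5, lev 1).
Iteration 2: join on id=5 -> iota (id 5, parent_id=1, lev 2).
Iteration 3: join on id=1 -> chi (id 1, parent_id=NULL, lev 3).
Iteration 4: parent_id is NULL; no match; recursion stops.

3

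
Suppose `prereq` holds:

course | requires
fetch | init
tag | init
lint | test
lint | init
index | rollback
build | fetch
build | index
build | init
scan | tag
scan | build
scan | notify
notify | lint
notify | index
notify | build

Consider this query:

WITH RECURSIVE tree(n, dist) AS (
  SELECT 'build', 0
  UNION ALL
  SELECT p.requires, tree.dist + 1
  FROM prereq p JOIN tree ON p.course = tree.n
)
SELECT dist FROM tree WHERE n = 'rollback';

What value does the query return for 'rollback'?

Base: (build, dist=0).
Iteration 1: edges from {build} -> (fetch, dist=1), (index, dist=1), (init, dist=1).
Iteration 2: edges from {fetch,index,init} -> (init, dist=2), (rollback, dist=2).
Iteration 3: no outgoing edges from {init,rollback}; recursion stops.

2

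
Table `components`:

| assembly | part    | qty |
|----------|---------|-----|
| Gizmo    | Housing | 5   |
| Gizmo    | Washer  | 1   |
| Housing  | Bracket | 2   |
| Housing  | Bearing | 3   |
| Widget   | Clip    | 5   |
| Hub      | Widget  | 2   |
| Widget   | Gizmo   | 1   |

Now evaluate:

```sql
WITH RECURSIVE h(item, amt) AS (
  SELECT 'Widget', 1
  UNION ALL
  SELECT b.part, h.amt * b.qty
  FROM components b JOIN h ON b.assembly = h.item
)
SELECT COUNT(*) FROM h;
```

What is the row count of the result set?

7

Base: (Widget, amt=1).
Iteration 1: components of {Widget} -> Clip = 1*5 = 5, Gizmo = 1*1 = 1.
Iteration 2: components of {Clip,Gizmo} -> Housing = 1*5 = 5, Washer = 1*1 = 1.
Iteration 3: components of {Housing,Washer} -> Bearing = 5*3 = 15, Bracket = 5*2 = 10.
Iteration 4: no further components; recursion stops.
Total rows emitted: 7.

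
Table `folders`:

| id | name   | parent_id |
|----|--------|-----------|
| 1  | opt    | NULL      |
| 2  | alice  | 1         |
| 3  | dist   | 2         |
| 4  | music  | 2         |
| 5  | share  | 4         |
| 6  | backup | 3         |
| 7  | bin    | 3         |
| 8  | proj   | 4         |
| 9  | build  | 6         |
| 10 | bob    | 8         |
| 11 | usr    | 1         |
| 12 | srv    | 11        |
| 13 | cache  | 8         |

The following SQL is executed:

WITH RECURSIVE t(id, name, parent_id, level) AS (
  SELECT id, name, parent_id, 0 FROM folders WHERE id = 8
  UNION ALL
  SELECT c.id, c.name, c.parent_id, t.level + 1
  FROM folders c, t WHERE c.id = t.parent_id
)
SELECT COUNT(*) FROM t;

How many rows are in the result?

Base: id=8 (proj), parent_id=4, level 0.
Iteration 1: join on id=4 -> music (id 4, parent_id=2, level 1).
Iteration 2: join on id=2 -> alice (id 2, parent_id=1, level 2).
Iteration 3: join on id=1 -> opt (id 1, parent_id=NULL, level 3).
Iteration 4: parent_id is NULL; no match; recursion stops.
Total rows emitted: 4.

4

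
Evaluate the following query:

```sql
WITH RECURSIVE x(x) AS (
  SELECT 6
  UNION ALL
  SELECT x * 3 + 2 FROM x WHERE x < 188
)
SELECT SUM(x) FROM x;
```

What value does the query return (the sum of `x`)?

276

Base: x=6.
Iteration 1: 6 < 188 holds -> x = 6 * 3 + 2 = 20.
Iteration 2: 20 < 188 holds -> x = 20 * 3 + 2 = 62.
Iteration 3: 62 < 188 holds -> x = 62 * 3 + 2 = 188.
Iteration 4: 188 < 188 fails; recursion stops.
SUM(x) = 6 + 20 + 62 + 188 = 276.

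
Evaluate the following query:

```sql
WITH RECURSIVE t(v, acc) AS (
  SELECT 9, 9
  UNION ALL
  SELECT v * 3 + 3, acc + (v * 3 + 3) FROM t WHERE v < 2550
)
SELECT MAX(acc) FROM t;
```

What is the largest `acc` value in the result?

3813

Base: v=9, acc=9.
Iteration 1: 9 < 2550 holds -> v = 9 * 3 + 3 = 30, acc = 9 + 30 = 39.
Iteration 2: 30 < 2550 holds -> v = 30 * 3 + 3 = 93, acc = 39 + 93 = 132.
Iteration 3: 93 < 2550 holds -> v = 93 * 3 + 3 = 282, acc = 132 + 282 = 414.
Iteration 4: 282 < 2550 holds -> v = 282 * 3 + 3 = 849, acc = 414 + 849 = 1263.
Iteration 5: 849 < 2550 holds -> v = 849 * 3 + 3 = 2550, acc = 1263 + 2550 = 3813.
Iteration 6: 2550 < 2550 fails; recursion stops.
acc values: 9, 39, 132, 414, 1263, 3813; the maximum is 3813.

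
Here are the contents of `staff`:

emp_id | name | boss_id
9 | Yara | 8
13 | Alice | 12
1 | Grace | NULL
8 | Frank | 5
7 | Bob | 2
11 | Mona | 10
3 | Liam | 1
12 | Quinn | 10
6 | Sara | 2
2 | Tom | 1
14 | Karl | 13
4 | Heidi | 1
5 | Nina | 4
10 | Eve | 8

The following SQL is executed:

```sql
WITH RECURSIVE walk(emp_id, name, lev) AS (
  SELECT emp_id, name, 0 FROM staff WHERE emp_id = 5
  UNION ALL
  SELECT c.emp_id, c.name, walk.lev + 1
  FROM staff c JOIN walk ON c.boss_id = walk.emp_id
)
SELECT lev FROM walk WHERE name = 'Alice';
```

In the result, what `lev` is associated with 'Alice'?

Base: emp_id=5 (Nina) at lev 0.
Iteration 1: rows with boss_id in {5} -> Frank (id 8, lev 1).
Iteration 2: rows with boss_id in {8} -> Yara (id 9, lev 2), Eve (id 10, lev 2).
Iteration 3: rows with boss_id in {9,10} -> Mona (id 11, lev 3), Quinn (id 12, lev 3).
Iteration 4: rows with boss_id in {11,12} -> Alice (id 13, lev 4).
Iteration 5: rows with boss_id in {13} -> Karl (id 14, lev 5).
Iteration 6: no rows with boss_id in {14}; recursion stops.

4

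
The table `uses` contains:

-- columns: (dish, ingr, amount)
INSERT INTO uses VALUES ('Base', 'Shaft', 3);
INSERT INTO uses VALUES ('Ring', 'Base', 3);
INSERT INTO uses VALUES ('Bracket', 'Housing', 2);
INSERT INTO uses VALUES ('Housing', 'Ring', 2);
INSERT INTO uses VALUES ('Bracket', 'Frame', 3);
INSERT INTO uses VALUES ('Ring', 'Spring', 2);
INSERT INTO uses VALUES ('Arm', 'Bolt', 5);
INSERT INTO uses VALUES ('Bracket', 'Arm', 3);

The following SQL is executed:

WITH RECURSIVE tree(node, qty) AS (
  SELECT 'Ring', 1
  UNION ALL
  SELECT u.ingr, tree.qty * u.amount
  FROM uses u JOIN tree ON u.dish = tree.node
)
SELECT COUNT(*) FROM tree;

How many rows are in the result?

Base: (Ring, qty=1).
Iteration 1: components of {Ring} -> Base = 1*3 = 3, Spring = 1*2 = 2.
Iteration 2: components of {Base,Spring} -> Shaft = 3*3 = 9.
Iteration 3: no further components; recursion stops.
Total rows emitted: 4.

4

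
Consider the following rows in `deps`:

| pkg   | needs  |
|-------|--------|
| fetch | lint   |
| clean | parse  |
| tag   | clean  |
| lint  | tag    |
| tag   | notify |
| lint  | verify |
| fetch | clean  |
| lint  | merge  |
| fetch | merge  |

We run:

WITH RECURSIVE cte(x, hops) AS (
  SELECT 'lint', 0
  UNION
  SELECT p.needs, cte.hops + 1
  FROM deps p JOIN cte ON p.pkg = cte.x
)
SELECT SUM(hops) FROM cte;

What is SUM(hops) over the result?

Base: (lint, hops=0).
Iteration 1: edges from {lint} -> (merge, hops=1), (tag, hops=1), (verify, hops=1).
Iteration 2: edges from {merge,tag,verify} -> (clean, hops=2), (notify, hops=2).
Iteration 3: edges from {clean,notify} -> (parse, hops=3).
Iteration 4: no outgoing edges from {parse}; recursion stops.
SUM(hops) = 0 + 1 + 1 + 1 + 2 + 2 + 3 = 10.

10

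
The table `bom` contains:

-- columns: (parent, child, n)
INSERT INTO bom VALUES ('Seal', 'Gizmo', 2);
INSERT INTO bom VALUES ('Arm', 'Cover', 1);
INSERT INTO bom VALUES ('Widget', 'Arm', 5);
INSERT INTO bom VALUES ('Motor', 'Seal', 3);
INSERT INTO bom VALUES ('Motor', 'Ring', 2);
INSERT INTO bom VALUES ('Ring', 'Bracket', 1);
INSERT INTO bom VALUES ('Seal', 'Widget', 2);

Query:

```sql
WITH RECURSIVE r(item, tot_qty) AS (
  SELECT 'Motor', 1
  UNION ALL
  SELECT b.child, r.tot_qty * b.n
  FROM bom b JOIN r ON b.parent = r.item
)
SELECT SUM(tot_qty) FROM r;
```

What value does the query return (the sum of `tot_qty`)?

Base: (Motor, tot_qty=1).
Iteration 1: components of {Motor} -> Ring = 1*2 = 2, Seal = 1*3 = 3.
Iteration 2: components of {Ring,Seal} -> Bracket = 2*1 = 2, Gizmo = 3*2 = 6, Widget = 3*2 = 6.
Iteration 3: components of {Bracket,Gizmo,Widget} -> Arm = 6*5 = 30.
Iteration 4: components of {Arm} -> Cover = 30*1 = 30.
Iteration 5: no further components; recursion stops.
SUM(tot_qty) = 1 + 3 + 2 + 6 + 6 + 2 + 30 + 30 = 80.

80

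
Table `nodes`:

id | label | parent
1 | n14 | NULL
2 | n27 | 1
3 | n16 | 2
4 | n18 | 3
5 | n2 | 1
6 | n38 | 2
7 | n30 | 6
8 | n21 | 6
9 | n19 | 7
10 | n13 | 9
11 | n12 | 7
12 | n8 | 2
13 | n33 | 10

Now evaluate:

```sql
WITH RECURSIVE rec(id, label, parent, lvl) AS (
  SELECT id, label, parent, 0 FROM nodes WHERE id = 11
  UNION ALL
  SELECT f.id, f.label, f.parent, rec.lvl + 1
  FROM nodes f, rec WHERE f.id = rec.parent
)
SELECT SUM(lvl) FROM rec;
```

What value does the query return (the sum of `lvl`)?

10

Base: id=11 (n12), parent=7, lvl 0.
Iteration 1: join on id=7 -> n30 (id 7, parent=6, lvl 1).
Iteration 2: join on id=6 -> n38 (id 6, parent=2, lvl 2).
Iteration 3: join on id=2 -> n27 (id 2, parent=1, lvl 3).
Iteration 4: join on id=1 -> n14 (id 1, parent=NULL, lvl 4).
Iteration 5: parent is NULL; no match; recursion stops.
SUM(lvl) = 0 + 1 + 2 + 3 + 4 = 10.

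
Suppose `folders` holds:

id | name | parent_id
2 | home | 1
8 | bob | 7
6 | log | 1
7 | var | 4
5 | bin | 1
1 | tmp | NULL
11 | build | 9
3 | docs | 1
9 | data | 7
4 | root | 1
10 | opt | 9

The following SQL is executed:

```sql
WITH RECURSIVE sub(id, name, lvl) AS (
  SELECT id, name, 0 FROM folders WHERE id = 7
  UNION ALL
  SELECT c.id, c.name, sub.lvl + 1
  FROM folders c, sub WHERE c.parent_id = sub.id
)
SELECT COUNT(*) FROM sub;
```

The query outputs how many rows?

Base: id=7 (var) at lvl 0.
Iteration 1: rows with parent_id in {7} -> bob (id 8, lvl 1), data (id 9, lvl 1).
Iteration 2: rows with parent_id in {8,9} -> opt (id 10, lvl 2), build (id 11, lvl 2).
Iteration 3: no rows with parent_id in {10,11}; recursion stops.
Total rows emitted: 5.

5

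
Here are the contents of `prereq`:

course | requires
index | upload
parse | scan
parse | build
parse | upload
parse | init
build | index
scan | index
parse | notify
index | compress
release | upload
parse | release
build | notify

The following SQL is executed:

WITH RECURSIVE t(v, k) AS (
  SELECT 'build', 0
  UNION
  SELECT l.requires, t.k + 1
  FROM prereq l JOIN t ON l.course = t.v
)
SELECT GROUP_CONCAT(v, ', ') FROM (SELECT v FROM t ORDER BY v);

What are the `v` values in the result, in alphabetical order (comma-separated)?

build, compress, index, notify, upload

Base: (build, k=0).
Iteration 1: edges from {build} -> (index, k=1), (notify, k=1).
Iteration 2: edges from {index,notify} -> (compress, k=2), (upload, k=2).
Iteration 3: no outgoing edges from {compress,upload}; recursion stops.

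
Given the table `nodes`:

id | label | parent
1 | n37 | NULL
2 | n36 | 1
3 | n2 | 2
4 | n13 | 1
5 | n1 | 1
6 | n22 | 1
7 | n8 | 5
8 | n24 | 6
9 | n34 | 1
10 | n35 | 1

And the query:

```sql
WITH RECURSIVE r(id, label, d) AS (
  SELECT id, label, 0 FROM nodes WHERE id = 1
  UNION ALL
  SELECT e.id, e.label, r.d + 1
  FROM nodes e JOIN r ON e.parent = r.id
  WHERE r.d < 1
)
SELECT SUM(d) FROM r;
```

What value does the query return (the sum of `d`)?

6

Base: id=1 (n37) at d 0.
Iteration 1: rows with parent in {1} -> n36 (id 2, d 1), n13 (id 4, d 1), n1 (id 5, d 1), n22 (id 6, d 1), n34 (id 9, d 1), n35 (id 10, d 1).
Iteration 2: d < 1 fails for all current rows; recursion stops.
SUM(d) = 0 + 1 + 1 + 1 + 1 + 1 + 1 = 6.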